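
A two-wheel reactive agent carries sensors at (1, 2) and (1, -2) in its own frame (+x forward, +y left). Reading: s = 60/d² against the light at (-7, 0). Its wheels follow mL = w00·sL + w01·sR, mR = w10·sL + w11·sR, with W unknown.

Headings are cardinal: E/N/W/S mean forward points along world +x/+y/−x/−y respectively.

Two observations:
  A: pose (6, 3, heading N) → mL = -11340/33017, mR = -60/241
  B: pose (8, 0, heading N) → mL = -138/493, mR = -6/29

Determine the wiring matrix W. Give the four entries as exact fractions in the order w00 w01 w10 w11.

obs A: pose=(6,3,N) → sL=60/137, sR=60/241, mL=-11340/33017, mR=-60/241
obs B: pose=(8,0,N) → sL=6/17, sR=6/29, mL=-138/493, mR=-6/29
sensor matrix S = [[60/137, 60/241], [6/17, 6/29]]; det S = 44640/16277381
solve [mL_A; mL_B] = S·[w00; w01] and [mR_A; mR_B] = S·[w10; w11]:
  w00 = -1/2, w01 = -1/2, w10 = 0, w11 = -1

-1/2 -1/2 0 -1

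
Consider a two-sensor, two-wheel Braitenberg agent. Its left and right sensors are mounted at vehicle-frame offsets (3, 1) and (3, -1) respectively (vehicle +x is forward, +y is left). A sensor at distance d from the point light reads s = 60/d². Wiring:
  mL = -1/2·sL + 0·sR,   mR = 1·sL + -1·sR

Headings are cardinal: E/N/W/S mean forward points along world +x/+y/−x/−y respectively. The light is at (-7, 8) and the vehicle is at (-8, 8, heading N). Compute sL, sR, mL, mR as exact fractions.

left sensor world pos  = (-9, 11); dL² = 13
right sensor world pos = (-7, 11); dR² = 9
sL = 60/13 = 60/13
sR = 60/9 = 20/3
mL = -1/2·sL + 0·sR = -30/13
mR = 1·sL + -1·sR = -80/39

60/13 20/3 -30/13 -80/39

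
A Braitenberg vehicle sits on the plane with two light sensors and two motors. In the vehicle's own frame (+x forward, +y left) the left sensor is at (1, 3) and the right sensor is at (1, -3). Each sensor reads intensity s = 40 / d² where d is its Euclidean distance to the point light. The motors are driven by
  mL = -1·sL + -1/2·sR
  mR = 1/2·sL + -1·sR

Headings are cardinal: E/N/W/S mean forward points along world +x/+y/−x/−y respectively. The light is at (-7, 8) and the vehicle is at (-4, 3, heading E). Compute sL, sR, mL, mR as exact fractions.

left sensor world pos  = (-3, 6); dL² = 20
right sensor world pos = (-3, 0); dR² = 80
sL = 40/20 = 2
sR = 40/80 = 1/2
mL = -1·sL + -1/2·sR = -9/4
mR = 1/2·sL + -1·sR = 1/2

2 1/2 -9/4 1/2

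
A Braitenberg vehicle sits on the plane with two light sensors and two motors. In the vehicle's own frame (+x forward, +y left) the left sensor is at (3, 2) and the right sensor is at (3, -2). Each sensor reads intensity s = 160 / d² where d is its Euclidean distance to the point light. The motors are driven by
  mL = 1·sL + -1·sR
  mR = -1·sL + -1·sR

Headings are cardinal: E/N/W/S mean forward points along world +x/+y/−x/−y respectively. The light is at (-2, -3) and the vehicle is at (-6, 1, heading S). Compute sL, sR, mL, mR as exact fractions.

32 160/37 1024/37 -1344/37

left sensor world pos  = (-4, -2); dL² = 5
right sensor world pos = (-8, -2); dR² = 37
sL = 160/5 = 32
sR = 160/37 = 160/37
mL = 1·sL + -1·sR = 1024/37
mR = -1·sL + -1·sR = -1344/37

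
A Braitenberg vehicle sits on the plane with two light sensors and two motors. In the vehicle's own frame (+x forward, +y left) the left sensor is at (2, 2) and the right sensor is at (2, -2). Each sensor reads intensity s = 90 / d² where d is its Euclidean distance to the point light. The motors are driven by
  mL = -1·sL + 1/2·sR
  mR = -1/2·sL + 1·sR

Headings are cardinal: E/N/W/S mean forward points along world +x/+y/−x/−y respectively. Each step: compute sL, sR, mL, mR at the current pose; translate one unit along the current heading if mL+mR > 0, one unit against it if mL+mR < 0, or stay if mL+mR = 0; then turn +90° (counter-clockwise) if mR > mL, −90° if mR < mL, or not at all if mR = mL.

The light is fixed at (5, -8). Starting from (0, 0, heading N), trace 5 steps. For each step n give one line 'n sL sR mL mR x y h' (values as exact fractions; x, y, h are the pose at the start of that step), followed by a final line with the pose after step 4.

n=0: pose=(0,0,N); sL=90/149, sR=90/109; mL=-3105/16241, mR=8505/16241; mL+mR=5400/16241 → advance +1; mR−mL=11610/16241 → turn +1·90°
n=1: pose=(0,1,W); sL=45/49, sR=9/17; mL=-1089/1666, mR=117/1666; mL+mR=-486/833 → advance -1; mR−mL=603/833 → turn +1·90°
n=2: pose=(1,1,S); sL=90/53, sR=18/17; mL=-1053/901, mR=189/901; mL+mR=-864/901 → advance -1; mR−mL=1242/901 → turn +1·90°
n=3: pose=(1,2,E); sL=45/74, sR=45/34; mL=135/2516, mR=2565/2516; mL+mR=675/629 → advance +1; mR−mL=1215/1258 → turn +1·90°
n=4: pose=(2,2,N); sL=90/169, sR=18/29; mL=-1089/4901, mR=1737/4901; mL+mR=648/4901 → advance +1; mR−mL=2826/4901 → turn +1·90°

0 90/149 90/109 -3105/16241 8505/16241 0 0 N
1 45/49 9/17 -1089/1666 117/1666 0 1 W
2 90/53 18/17 -1053/901 189/901 1 1 S
3 45/74 45/34 135/2516 2565/2516 1 2 E
4 90/169 18/29 -1089/4901 1737/4901 2 2 N
final 2 3 W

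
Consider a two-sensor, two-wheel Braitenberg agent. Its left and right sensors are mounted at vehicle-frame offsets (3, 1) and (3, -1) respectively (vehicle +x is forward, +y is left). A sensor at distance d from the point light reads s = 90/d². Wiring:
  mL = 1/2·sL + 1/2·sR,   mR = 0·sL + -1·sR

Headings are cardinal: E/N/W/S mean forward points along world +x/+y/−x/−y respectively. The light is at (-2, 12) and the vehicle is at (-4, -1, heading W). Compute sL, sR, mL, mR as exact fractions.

left sensor world pos  = (-7, -2); dL² = 221
right sensor world pos = (-7, 0); dR² = 169
sL = 90/221 = 90/221
sR = 90/169 = 90/169
mL = 1/2·sL + 1/2·sR = 1350/2873
mR = 0·sL + -1·sR = -90/169

90/221 90/169 1350/2873 -90/169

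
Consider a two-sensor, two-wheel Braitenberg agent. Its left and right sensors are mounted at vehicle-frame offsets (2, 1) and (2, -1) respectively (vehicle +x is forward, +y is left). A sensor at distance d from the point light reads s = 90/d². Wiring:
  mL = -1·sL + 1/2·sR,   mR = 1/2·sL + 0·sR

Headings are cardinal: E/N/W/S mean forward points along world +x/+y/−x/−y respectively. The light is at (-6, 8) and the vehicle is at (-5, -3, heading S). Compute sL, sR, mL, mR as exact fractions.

90/173 90/169 -7425/29237 45/173

left sensor world pos  = (-4, -5); dL² = 173
right sensor world pos = (-6, -5); dR² = 169
sL = 90/173 = 90/173
sR = 90/169 = 90/169
mL = -1·sL + 1/2·sR = -7425/29237
mR = 1/2·sL + 0·sR = 45/173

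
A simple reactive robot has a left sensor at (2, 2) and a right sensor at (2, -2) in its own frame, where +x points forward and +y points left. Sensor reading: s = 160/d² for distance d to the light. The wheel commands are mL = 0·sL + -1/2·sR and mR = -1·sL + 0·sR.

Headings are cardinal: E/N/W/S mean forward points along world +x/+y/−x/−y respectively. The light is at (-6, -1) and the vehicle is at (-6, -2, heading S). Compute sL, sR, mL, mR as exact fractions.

left sensor world pos  = (-4, -4); dL² = 13
right sensor world pos = (-8, -4); dR² = 13
sL = 160/13 = 160/13
sR = 160/13 = 160/13
mL = 0·sL + -1/2·sR = -80/13
mR = -1·sL + 0·sR = -160/13

160/13 160/13 -80/13 -160/13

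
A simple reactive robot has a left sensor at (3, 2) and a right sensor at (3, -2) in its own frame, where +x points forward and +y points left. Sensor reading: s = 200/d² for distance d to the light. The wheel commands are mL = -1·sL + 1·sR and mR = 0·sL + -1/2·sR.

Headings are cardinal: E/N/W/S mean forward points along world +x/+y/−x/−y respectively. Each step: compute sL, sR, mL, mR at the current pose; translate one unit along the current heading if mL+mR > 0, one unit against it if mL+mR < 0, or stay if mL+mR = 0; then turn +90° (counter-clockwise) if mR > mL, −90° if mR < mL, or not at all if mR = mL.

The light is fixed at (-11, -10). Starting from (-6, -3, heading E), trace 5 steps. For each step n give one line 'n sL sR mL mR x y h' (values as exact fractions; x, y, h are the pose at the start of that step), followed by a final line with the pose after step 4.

n=0: pose=(-6,-3,E); sL=40/29, sR=200/89; mL=2240/2581, mR=-100/89; mL+mR=-660/2581 → advance -1; mR−mL=-5140/2581 → turn -1·90°
n=1: pose=(-7,-3,S); sL=50/13, sR=10; mL=80/13, mR=-5; mL+mR=15/13 → advance +1; mR−mL=-145/13 → turn -1·90°
n=2: pose=(-7,-4,W); sL=200/17, sR=40/13; mL=-1920/221, mR=-20/13; mL+mR=-2260/221 → advance -1; mR−mL=1580/221 → turn +1·90°
n=3: pose=(-6,-4,S); sL=100/29, sR=100/9; mL=2000/261, mR=-50/9; mL+mR=550/261 → advance +1; mR−mL=-1150/87 → turn -1·90°
n=4: pose=(-6,-5,W); sL=200/13, sR=200/53; mL=-8000/689, mR=-100/53; mL+mR=-9300/689 → advance -1; mR−mL=6700/689 → turn +1·90°

0 40/29 200/89 2240/2581 -100/89 -6 -3 E
1 50/13 10 80/13 -5 -7 -3 S
2 200/17 40/13 -1920/221 -20/13 -7 -4 W
3 100/29 100/9 2000/261 -50/9 -6 -4 S
4 200/13 200/53 -8000/689 -100/53 -6 -5 W
final -5 -5 S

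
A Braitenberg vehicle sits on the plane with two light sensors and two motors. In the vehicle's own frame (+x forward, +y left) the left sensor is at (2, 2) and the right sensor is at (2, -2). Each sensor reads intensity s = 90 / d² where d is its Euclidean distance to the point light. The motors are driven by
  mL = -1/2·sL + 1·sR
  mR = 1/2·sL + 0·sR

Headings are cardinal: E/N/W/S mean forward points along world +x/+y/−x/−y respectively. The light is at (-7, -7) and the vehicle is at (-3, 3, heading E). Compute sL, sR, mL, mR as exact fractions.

1/2 9/10 13/20 1/4

left sensor world pos  = (-1, 5); dL² = 180
right sensor world pos = (-1, 1); dR² = 100
sL = 90/180 = 1/2
sR = 90/100 = 9/10
mL = -1/2·sL + 1·sR = 13/20
mR = 1/2·sL + 0·sR = 1/4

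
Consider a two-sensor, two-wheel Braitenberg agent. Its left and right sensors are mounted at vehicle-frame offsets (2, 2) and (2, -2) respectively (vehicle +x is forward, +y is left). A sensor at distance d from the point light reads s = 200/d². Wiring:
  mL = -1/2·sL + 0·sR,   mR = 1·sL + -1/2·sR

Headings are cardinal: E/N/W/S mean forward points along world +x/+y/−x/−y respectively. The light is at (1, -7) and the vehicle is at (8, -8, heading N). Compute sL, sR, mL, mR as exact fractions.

100/13 100/41 -50/13 3450/533

left sensor world pos  = (6, -6); dL² = 26
right sensor world pos = (10, -6); dR² = 82
sL = 200/26 = 100/13
sR = 200/82 = 100/41
mL = -1/2·sL + 0·sR = -50/13
mR = 1·sL + -1/2·sR = 3450/533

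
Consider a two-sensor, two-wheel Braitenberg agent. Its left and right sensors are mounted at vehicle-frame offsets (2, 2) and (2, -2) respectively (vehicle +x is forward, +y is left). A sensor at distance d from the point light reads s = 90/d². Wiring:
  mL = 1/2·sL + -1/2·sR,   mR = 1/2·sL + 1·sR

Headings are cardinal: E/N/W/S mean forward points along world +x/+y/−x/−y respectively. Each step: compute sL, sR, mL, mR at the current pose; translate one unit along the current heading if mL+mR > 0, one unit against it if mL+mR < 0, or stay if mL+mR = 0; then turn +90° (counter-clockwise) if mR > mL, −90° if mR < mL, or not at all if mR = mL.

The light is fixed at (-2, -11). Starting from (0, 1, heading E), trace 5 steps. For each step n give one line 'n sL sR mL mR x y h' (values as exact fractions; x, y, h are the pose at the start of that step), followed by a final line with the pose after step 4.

n=0: pose=(0,1,E); sL=45/106, sR=45/58; mL=-270/1537, mR=6075/6148; mL+mR=4995/6148 → advance +1; mR−mL=135/116 → turn +1·90°
n=1: pose=(1,1,N); sL=90/197, sR=90/221; mL=1080/43537, mR=27675/43537; mL+mR=28755/43537 → advance +1; mR−mL=135/221 → turn +1·90°
n=2: pose=(1,2,W); sL=45/61, sR=45/113; mL=1170/6893, mR=10575/13786; mL+mR=12915/13786 → advance +1; mR−mL=135/226 → turn +1·90°
n=3: pose=(0,2,S); sL=90/137, sR=90/121; mL=-720/16577, mR=17775/16577; mL+mR=17055/16577 → advance +1; mR−mL=135/121 → turn +1·90°
n=4: pose=(0,1,E); sL=45/106, sR=45/58; mL=-270/1537, mR=6075/6148; mL+mR=4995/6148 → advance +1; mR−mL=135/116 → turn +1·90°

0 45/106 45/58 -270/1537 6075/6148 0 1 E
1 90/197 90/221 1080/43537 27675/43537 1 1 N
2 45/61 45/113 1170/6893 10575/13786 1 2 W
3 90/137 90/121 -720/16577 17775/16577 0 2 S
4 45/106 45/58 -270/1537 6075/6148 0 1 E
final 1 1 N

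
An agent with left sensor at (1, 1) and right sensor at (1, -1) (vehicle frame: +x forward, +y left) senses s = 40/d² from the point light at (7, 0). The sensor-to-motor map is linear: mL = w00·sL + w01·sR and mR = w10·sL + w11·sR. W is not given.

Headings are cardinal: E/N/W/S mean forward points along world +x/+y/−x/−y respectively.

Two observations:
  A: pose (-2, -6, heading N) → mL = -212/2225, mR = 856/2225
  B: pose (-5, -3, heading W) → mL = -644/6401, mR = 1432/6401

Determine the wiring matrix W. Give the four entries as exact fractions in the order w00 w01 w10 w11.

obs A: pose=(-2,-6,N) → sL=8/25, sR=40/89, mL=-212/2225, mR=856/2225
obs B: pose=(-5,-3,W) → sL=8/37, sR=40/173, mL=-644/6401, mR=1432/6401
sensor matrix S = [[8/25, 40/89], [8/37, 40/173]]; det S = -66048/2848445
solve [mL_A; mL_B] = S·[w00; w01] and [mR_A; mR_B] = S·[w10; w11]:
  w00 = -1, w01 = 1/2, w10 = 1/2, w11 = 1/2

-1 1/2 1/2 1/2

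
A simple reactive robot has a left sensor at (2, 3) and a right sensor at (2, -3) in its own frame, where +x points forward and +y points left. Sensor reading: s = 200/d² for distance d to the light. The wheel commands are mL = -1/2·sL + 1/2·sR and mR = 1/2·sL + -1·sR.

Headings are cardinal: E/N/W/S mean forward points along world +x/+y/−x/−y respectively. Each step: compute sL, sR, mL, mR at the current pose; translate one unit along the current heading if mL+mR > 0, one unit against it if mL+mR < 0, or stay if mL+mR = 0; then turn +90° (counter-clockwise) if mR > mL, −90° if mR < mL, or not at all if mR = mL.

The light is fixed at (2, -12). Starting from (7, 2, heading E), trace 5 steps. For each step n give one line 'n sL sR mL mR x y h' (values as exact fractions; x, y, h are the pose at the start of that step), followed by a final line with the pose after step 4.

0 100/169 20/17 840/2873 -2530/2873 7 2 E
1 200/193 40/29 960/5597 -4820/5597 6 2 S
2 50/37 25/41 -1125/3034 100/1517 6 3 W
3 200/233 200/173 6000/40309 -29300/40309 7 3 S
4 100/89 20/37 -960/3293 70/3293 7 4 W
final 8 4 S

n=0: pose=(7,2,E); sL=100/169, sR=20/17; mL=840/2873, mR=-2530/2873; mL+mR=-10/17 → advance -1; mR−mL=-3370/2873 → turn -1·90°
n=1: pose=(6,2,S); sL=200/193, sR=40/29; mL=960/5597, mR=-4820/5597; mL+mR=-20/29 → advance -1; mR−mL=-5780/5597 → turn -1·90°
n=2: pose=(6,3,W); sL=50/37, sR=25/41; mL=-1125/3034, mR=100/1517; mL+mR=-25/82 → advance -1; mR−mL=1325/3034 → turn +1·90°
n=3: pose=(7,3,S); sL=200/233, sR=200/173; mL=6000/40309, mR=-29300/40309; mL+mR=-100/173 → advance -1; mR−mL=-35300/40309 → turn -1·90°
n=4: pose=(7,4,W); sL=100/89, sR=20/37; mL=-960/3293, mR=70/3293; mL+mR=-10/37 → advance -1; mR−mL=1030/3293 → turn +1·90°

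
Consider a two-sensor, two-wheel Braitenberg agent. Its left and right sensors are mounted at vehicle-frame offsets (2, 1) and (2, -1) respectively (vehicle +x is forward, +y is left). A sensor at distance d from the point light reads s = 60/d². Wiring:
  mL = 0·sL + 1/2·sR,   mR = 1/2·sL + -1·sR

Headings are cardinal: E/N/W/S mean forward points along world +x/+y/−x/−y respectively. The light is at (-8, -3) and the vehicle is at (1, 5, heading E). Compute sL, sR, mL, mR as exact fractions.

left sensor world pos  = (3, 6); dL² = 202
right sensor world pos = (3, 4); dR² = 170
sL = 60/202 = 30/101
sR = 60/170 = 6/17
mL = 0·sL + 1/2·sR = 3/17
mR = 1/2·sL + -1·sR = -351/1717

30/101 6/17 3/17 -351/1717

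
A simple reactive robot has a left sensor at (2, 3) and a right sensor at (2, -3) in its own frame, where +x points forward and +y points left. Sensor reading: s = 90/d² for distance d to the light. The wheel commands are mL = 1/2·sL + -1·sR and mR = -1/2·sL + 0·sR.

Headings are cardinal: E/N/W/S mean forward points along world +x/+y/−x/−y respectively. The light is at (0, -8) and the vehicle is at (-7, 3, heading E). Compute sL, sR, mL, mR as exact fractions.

left sensor world pos  = (-5, 6); dL² = 221
right sensor world pos = (-5, 0); dR² = 89
sL = 90/221 = 90/221
sR = 90/89 = 90/89
mL = 1/2·sL + -1·sR = -15885/19669
mR = -1/2·sL + 0·sR = -45/221

90/221 90/89 -15885/19669 -45/221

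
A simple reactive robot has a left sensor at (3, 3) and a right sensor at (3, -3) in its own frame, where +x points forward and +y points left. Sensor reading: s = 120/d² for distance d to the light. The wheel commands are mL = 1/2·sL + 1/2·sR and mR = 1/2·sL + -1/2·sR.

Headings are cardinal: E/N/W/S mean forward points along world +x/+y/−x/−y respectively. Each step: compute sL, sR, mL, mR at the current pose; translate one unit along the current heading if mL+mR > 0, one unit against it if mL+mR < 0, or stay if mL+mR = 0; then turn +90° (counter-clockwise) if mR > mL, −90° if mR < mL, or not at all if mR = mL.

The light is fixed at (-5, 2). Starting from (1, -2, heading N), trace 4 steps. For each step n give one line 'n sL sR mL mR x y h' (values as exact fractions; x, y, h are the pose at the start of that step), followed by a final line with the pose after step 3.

n=0: pose=(1,-2,N); sL=12, sR=60/41; mL=276/41, mR=216/41; mL+mR=12 → advance +1; mR−mL=-60/41 → turn -1·90°
n=1: pose=(1,-1,E); sL=40/27, sR=40/39; mL=440/351, mR=80/351; mL+mR=40/27 → advance +1; mR−mL=-40/39 → turn -1·90°
n=2: pose=(2,-1,S); sL=15/17, sR=30/13; mL=705/442, mR=-315/442; mL+mR=15/17 → advance +1; mR−mL=-30/13 → turn -1·90°
n=3: pose=(2,-2,W); sL=24/13, sR=120/17; mL=984/221, mR=-576/221; mL+mR=24/13 → advance +1; mR−mL=-120/17 → turn -1·90°

0 12 60/41 276/41 216/41 1 -2 N
1 40/27 40/39 440/351 80/351 1 -1 E
2 15/17 30/13 705/442 -315/442 2 -1 S
3 24/13 120/17 984/221 -576/221 2 -2 W
final 1 -2 N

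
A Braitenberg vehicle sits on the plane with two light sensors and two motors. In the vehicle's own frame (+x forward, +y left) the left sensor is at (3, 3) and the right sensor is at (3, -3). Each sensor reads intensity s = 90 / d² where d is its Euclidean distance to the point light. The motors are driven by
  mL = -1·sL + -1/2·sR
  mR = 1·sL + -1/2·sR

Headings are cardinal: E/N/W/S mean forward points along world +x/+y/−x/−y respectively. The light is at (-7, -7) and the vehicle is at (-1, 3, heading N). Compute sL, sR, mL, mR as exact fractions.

45/89 9/25 -3051/4450 1449/4450

left sensor world pos  = (-4, 6); dL² = 178
right sensor world pos = (2, 6); dR² = 250
sL = 90/178 = 45/89
sR = 90/250 = 9/25
mL = -1·sL + -1/2·sR = -3051/4450
mR = 1·sL + -1/2·sR = 1449/4450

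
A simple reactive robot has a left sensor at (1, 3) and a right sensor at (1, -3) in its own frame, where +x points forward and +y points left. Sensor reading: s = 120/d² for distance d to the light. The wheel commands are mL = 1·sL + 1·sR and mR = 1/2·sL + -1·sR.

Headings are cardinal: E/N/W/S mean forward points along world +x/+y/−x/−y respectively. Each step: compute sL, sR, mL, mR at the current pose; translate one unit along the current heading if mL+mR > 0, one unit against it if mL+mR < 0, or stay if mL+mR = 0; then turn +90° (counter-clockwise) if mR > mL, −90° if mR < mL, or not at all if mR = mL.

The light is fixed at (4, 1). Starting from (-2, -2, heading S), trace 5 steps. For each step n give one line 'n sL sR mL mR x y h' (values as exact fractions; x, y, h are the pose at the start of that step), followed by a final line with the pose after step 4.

n=0: pose=(-2,-2,S); sL=24/5, sR=120/97; mL=2928/485, mR=564/485; mL+mR=36/5 → advance +1; mR−mL=-2364/485 → turn -1·90°
n=1: pose=(-2,-3,W); sL=60/49, sR=12/5; mL=888/245, mR=-438/245; mL+mR=90/49 → advance +1; mR−mL=-1326/245 → turn -1·90°
n=2: pose=(-3,-3,N); sL=120/109, sR=24/5; mL=3216/545, mR=-2316/545; mL+mR=180/109 → advance +1; mR−mL=-5532/545 → turn -1·90°
n=3: pose=(-3,-2,E); sL=10/3, sR=5/3; mL=5, mR=0; mL+mR=5 → advance +1; mR−mL=-5 → turn -1·90°
n=4: pose=(-2,-2,S); sL=24/5, sR=120/97; mL=2928/485, mR=564/485; mL+mR=36/5 → advance +1; mR−mL=-2364/485 → turn -1·90°

0 24/5 120/97 2928/485 564/485 -2 -2 S
1 60/49 12/5 888/245 -438/245 -2 -3 W
2 120/109 24/5 3216/545 -2316/545 -3 -3 N
3 10/3 5/3 5 0 -3 -2 E
4 24/5 120/97 2928/485 564/485 -2 -2 S
final -2 -3 W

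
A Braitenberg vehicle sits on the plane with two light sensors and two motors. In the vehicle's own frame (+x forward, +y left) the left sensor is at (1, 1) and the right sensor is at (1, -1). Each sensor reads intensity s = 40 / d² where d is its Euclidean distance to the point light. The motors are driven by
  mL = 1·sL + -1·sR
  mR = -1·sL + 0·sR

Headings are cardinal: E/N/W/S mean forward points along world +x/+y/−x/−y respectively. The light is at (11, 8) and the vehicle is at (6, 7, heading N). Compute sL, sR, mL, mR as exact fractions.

10/9 5/2 -25/18 -10/9

left sensor world pos  = (5, 8); dL² = 36
right sensor world pos = (7, 8); dR² = 16
sL = 40/36 = 10/9
sR = 40/16 = 5/2
mL = 1·sL + -1·sR = -25/18
mR = -1·sL + 0·sR = -10/9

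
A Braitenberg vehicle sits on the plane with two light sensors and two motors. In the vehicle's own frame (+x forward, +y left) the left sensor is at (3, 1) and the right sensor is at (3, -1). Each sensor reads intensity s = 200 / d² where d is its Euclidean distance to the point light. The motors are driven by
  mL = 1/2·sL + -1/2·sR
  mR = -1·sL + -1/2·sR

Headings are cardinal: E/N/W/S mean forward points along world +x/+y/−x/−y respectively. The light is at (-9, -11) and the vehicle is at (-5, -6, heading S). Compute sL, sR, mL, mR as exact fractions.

200/29 200/13 -1600/377 -5500/377

left sensor world pos  = (-4, -9); dL² = 29
right sensor world pos = (-6, -9); dR² = 13
sL = 200/29 = 200/29
sR = 200/13 = 200/13
mL = 1/2·sL + -1/2·sR = -1600/377
mR = -1·sL + -1/2·sR = -5500/377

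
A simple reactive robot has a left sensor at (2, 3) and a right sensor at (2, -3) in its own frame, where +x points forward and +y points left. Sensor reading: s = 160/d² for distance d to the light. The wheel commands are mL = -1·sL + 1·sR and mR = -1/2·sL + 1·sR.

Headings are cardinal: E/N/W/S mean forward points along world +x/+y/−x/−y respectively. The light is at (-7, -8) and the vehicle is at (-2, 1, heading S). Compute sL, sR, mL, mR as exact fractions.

left sensor world pos  = (1, -1); dL² = 113
right sensor world pos = (-5, -1); dR² = 53
sL = 160/113 = 160/113
sR = 160/53 = 160/53
mL = -1·sL + 1·sR = 9600/5989
mR = -1/2·sL + 1·sR = 13840/5989

160/113 160/53 9600/5989 13840/5989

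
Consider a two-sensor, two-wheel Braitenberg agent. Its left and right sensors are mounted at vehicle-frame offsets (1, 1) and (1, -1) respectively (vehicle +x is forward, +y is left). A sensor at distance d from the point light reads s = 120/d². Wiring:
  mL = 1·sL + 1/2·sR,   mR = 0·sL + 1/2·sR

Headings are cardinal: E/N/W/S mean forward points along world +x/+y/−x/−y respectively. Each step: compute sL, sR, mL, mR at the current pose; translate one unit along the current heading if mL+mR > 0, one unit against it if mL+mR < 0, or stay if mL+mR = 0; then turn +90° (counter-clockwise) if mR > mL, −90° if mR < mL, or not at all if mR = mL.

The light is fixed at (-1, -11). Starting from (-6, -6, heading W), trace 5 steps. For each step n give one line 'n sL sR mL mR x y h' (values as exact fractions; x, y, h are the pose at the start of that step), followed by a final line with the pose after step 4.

n=0: pose=(-6,-6,W); sL=30/13, sR=5/3; mL=245/78, mR=5/6; mL+mR=155/39 → advance +1; mR−mL=-30/13 → turn -1·90°
n=1: pose=(-7,-6,N); sL=24/17, sR=120/61; mL=2484/1037, mR=60/61; mL+mR=3504/1037 → advance +1; mR−mL=-24/17 → turn -1·90°
n=2: pose=(-7,-5,E); sL=60/37, sR=12/5; mL=522/185, mR=6/5; mL+mR=744/185 → advance +1; mR−mL=-60/37 → turn -1·90°
n=3: pose=(-6,-5,S); sL=120/41, sR=120/61; mL=9780/2501, mR=60/61; mL+mR=12240/2501 → advance +1; mR−mL=-120/41 → turn -1·90°
n=4: pose=(-6,-6,W); sL=30/13, sR=5/3; mL=245/78, mR=5/6; mL+mR=155/39 → advance +1; mR−mL=-30/13 → turn -1·90°

0 30/13 5/3 245/78 5/6 -6 -6 W
1 24/17 120/61 2484/1037 60/61 -7 -6 N
2 60/37 12/5 522/185 6/5 -7 -5 E
3 120/41 120/61 9780/2501 60/61 -6 -5 S
4 30/13 5/3 245/78 5/6 -6 -6 W
final -7 -6 N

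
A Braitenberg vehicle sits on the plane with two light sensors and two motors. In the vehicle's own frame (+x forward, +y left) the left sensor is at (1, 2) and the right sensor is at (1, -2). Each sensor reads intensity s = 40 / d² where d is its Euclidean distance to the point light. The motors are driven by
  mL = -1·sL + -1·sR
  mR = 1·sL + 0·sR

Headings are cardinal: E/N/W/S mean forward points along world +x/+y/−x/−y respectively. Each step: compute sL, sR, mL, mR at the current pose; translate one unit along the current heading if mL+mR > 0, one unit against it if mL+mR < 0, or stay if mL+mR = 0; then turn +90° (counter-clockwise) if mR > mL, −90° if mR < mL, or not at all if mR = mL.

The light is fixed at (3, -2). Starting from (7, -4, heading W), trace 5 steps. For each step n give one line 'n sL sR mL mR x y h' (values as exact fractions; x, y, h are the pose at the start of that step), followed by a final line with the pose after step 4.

0 8/5 40/9 -272/45 8/5 7 -4 W
1 20/29 20/9 -760/261 20/29 8 -4 S
2 40/37 8/9 -656/333 40/37 8 -3 E
3 10 10/9 -100/9 10 7 -3 N
4 8/5 40/9 -272/45 8/5 7 -4 W
final 8 -4 S

n=0: pose=(7,-4,W); sL=8/5, sR=40/9; mL=-272/45, mR=8/5; mL+mR=-40/9 → advance -1; mR−mL=344/45 → turn +1·90°
n=1: pose=(8,-4,S); sL=20/29, sR=20/9; mL=-760/261, mR=20/29; mL+mR=-20/9 → advance -1; mR−mL=940/261 → turn +1·90°
n=2: pose=(8,-3,E); sL=40/37, sR=8/9; mL=-656/333, mR=40/37; mL+mR=-8/9 → advance -1; mR−mL=1016/333 → turn +1·90°
n=3: pose=(7,-3,N); sL=10, sR=10/9; mL=-100/9, mR=10; mL+mR=-10/9 → advance -1; mR−mL=190/9 → turn +1·90°
n=4: pose=(7,-4,W); sL=8/5, sR=40/9; mL=-272/45, mR=8/5; mL+mR=-40/9 → advance -1; mR−mL=344/45 → turn +1·90°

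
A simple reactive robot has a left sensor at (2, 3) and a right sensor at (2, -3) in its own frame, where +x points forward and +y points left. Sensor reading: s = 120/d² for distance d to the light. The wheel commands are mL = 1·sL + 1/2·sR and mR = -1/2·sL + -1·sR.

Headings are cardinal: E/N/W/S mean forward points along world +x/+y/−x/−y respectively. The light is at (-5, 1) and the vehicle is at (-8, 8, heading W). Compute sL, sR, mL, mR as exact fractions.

120/41 24/25 3492/1025 -2484/1025

left sensor world pos  = (-10, 5); dL² = 41
right sensor world pos = (-10, 11); dR² = 125
sL = 120/41 = 120/41
sR = 120/125 = 24/25
mL = 1·sL + 1/2·sR = 3492/1025
mR = -1/2·sL + -1·sR = -2484/1025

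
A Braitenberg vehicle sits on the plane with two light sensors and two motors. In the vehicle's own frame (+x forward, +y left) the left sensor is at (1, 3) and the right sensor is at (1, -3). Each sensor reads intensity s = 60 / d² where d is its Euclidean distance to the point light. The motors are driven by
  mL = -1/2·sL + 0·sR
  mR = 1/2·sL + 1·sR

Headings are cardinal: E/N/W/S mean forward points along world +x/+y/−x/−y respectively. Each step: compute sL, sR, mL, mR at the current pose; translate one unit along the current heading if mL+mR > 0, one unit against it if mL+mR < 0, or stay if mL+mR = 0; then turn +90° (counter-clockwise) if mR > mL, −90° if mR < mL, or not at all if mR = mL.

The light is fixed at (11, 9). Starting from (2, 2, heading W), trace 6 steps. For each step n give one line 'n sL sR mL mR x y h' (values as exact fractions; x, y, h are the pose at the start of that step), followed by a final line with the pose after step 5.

0 3/10 15/29 -3/20 387/580 2 2 W
1 60/113 60/233 -30/113 13770/26329 1 2 S
2 30/53 30/101 -15/53 3105/5353 1 1 E
3 60/193 12/17 -30/193 2826/3281 2 1 N
4 3/10 15/29 -3/20 387/580 2 2 W
5 60/113 60/233 -30/113 13770/26329 1 2 S
final 1 1 E

n=0: pose=(2,2,W); sL=3/10, sR=15/29; mL=-3/20, mR=387/580; mL+mR=15/29 → advance +1; mR−mL=237/290 → turn +1·90°
n=1: pose=(1,2,S); sL=60/113, sR=60/233; mL=-30/113, mR=13770/26329; mL+mR=60/233 → advance +1; mR−mL=20760/26329 → turn +1·90°
n=2: pose=(1,1,E); sL=30/53, sR=30/101; mL=-15/53, mR=3105/5353; mL+mR=30/101 → advance +1; mR−mL=4620/5353 → turn +1·90°
n=3: pose=(2,1,N); sL=60/193, sR=12/17; mL=-30/193, mR=2826/3281; mL+mR=12/17 → advance +1; mR−mL=3336/3281 → turn +1·90°
n=4: pose=(2,2,W); sL=3/10, sR=15/29; mL=-3/20, mR=387/580; mL+mR=15/29 → advance +1; mR−mL=237/290 → turn +1·90°
n=5: pose=(1,2,S); sL=60/113, sR=60/233; mL=-30/113, mR=13770/26329; mL+mR=60/233 → advance +1; mR−mL=20760/26329 → turn +1·90°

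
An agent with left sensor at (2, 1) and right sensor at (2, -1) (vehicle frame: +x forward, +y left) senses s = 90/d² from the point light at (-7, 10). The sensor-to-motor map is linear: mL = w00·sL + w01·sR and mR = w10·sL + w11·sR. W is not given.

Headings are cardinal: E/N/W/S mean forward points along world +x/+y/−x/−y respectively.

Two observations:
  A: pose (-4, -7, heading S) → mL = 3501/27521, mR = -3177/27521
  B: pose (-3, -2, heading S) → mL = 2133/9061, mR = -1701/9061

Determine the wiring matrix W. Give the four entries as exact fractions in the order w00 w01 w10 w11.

-1/2 1 -1 1/2

obs A: pose=(-4,-7,S) → sL=90/377, sR=18/73, mL=3501/27521, mR=-3177/27521
obs B: pose=(-3,-2,S) → sL=90/221, sR=18/41, mL=2133/9061, mR=-1701/9061
sensor matrix S = [[90/377, 18/73], [90/221, 18/41]]; det S = 6480/1475549
solve [mL_A; mL_B] = S·[w00; w01] and [mR_A; mR_B] = S·[w10; w11]:
  w00 = -1/2, w01 = 1, w10 = -1, w11 = 1/2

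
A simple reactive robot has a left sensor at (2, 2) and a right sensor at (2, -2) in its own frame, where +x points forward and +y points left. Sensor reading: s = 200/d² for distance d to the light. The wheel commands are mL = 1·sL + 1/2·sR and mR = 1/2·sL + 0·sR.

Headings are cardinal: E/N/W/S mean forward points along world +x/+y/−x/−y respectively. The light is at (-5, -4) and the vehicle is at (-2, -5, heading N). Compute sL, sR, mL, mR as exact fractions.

left sensor world pos  = (-4, -3); dL² = 2
right sensor world pos = (0, -3); dR² = 26
sL = 200/2 = 100
sR = 200/26 = 100/13
mL = 1·sL + 1/2·sR = 1350/13
mR = 1/2·sL + 0·sR = 50

100 100/13 1350/13 50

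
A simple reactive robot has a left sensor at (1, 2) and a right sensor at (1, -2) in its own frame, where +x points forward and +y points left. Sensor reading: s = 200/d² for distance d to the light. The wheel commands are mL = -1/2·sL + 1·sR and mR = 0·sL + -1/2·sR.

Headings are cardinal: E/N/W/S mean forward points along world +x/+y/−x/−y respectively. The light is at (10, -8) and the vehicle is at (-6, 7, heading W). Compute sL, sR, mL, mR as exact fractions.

100/229 100/289 8450/66181 -50/289

left sensor world pos  = (-7, 5); dL² = 458
right sensor world pos = (-7, 9); dR² = 578
sL = 200/458 = 100/229
sR = 200/578 = 100/289
mL = -1/2·sL + 1·sR = 8450/66181
mR = 0·sL + -1/2·sR = -50/289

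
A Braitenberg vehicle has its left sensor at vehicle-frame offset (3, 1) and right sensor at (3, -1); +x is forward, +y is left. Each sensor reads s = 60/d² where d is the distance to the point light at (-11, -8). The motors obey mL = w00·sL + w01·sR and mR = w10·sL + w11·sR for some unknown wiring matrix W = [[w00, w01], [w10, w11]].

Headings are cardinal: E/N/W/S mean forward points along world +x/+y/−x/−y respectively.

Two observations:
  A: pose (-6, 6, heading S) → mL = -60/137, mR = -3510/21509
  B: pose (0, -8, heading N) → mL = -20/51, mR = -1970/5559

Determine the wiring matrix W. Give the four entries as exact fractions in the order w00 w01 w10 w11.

obs A: pose=(-6,6,S) → sL=60/157, sR=60/137, mL=-60/137, mR=-3510/21509
obs B: pose=(0,-8,N) → sL=60/109, sR=20/51, mL=-20/51, mR=-1970/5559
sensor matrix S = [[60/157, 60/137], [60/109, 20/51]]; det S = -3635200/39856177
solve [mL_A; mL_B] = S·[w00; w01] and [mR_A; mR_B] = S·[w10; w11]:
  w00 = 0, w01 = -1, w10 = -1, w11 = 1/2

0 -1 -1 1/2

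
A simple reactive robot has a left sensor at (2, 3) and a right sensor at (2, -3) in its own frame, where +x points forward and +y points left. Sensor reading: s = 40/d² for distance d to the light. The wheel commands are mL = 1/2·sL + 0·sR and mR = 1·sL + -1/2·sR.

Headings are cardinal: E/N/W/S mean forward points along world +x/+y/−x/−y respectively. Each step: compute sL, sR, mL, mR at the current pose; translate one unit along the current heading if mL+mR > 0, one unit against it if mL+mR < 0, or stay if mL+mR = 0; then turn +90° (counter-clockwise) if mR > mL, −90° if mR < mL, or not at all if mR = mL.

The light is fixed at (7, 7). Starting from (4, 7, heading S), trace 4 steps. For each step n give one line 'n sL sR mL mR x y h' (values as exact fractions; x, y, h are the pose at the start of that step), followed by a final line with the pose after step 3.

n=0: pose=(4,7,S); sL=10, sR=1; mL=5, mR=19/2; mL+mR=29/2 → advance +1; mR−mL=9/2 → turn +1·90°
n=1: pose=(4,6,E); sL=8, sR=40/17; mL=4, mR=116/17; mL+mR=184/17 → advance +1; mR−mL=48/17 → turn +1·90°
n=2: pose=(5,6,N); sL=20/13, sR=20; mL=10/13, mR=-110/13; mL+mR=-100/13 → advance -1; mR−mL=-120/13 → turn -1·90°
n=3: pose=(5,5,E); sL=40, sR=8/5; mL=20, mR=196/5; mL+mR=296/5 → advance +1; mR−mL=96/5 → turn +1·90°

0 10 1 5 19/2 4 7 S
1 8 40/17 4 116/17 4 6 E
2 20/13 20 10/13 -110/13 5 6 N
3 40 8/5 20 196/5 5 5 E
final 6 5 N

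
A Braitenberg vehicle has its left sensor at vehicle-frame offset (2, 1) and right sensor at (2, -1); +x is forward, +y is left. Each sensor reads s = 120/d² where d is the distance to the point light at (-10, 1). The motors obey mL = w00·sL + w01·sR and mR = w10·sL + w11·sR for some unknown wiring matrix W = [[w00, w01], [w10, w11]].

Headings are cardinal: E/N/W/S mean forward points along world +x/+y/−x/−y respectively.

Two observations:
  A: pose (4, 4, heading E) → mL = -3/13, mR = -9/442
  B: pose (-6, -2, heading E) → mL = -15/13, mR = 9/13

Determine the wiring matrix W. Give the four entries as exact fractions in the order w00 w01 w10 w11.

obs A: pose=(4,4,E) → sL=15/34, sR=6/13, mL=-3/13, mR=-9/442
obs B: pose=(-6,-2,E) → sL=3, sR=30/13, mL=-15/13, mR=9/13
sensor matrix S = [[15/34, 6/13], [3, 30/13]]; det S = -81/221
solve [mL_A; mL_B] = S·[w00; w01] and [mR_A; mR_B] = S·[w10; w11]:
  w00 = 0, w01 = -1/2, w10 = 1, w11 = -1

0 -1/2 1 -1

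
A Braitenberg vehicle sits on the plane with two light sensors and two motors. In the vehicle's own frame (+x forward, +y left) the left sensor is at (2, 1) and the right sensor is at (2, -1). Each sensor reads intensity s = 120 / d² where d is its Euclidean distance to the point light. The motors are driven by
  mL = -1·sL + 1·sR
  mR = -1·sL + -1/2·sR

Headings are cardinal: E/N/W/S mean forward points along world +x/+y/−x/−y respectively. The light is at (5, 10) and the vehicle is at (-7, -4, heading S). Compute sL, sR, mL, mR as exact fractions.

left sensor world pos  = (-6, -6); dL² = 377
right sensor world pos = (-8, -6); dR² = 425
sL = 120/377 = 120/377
sR = 120/425 = 24/85
mL = -1·sL + 1·sR = -1152/32045
mR = -1·sL + -1/2·sR = -14724/32045

120/377 24/85 -1152/32045 -14724/32045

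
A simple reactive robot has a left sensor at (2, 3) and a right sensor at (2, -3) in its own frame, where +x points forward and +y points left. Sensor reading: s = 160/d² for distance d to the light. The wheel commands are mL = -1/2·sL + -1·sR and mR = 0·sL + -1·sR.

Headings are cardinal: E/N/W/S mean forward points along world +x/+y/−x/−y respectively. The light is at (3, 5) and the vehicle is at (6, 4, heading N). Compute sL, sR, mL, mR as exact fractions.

left sensor world pos  = (3, 6); dL² = 1
right sensor world pos = (9, 6); dR² = 37
sL = 160/1 = 160
sR = 160/37 = 160/37
mL = -1/2·sL + -1·sR = -3120/37
mR = 0·sL + -1·sR = -160/37

160 160/37 -3120/37 -160/37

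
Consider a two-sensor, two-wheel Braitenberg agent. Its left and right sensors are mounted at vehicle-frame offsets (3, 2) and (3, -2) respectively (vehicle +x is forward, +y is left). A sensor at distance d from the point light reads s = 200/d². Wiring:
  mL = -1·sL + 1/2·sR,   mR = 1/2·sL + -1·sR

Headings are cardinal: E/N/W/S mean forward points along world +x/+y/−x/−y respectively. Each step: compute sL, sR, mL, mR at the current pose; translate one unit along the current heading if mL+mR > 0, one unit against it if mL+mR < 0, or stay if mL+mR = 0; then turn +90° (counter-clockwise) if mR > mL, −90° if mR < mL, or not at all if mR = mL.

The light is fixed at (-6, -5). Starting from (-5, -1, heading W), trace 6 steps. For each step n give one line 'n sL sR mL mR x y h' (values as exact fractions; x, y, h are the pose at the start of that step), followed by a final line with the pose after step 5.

0 25 5 -45/2 15/2 -5 -1 W
1 200/17 200 1500/17 -3300/17 -4 -1 S
2 20 4 -18 6 -4 0 W
3 200/29 40 380/29 -1060/29 -3 0 S
4 25/2 25/8 -175/16 25/8 -3 1 W
5 40/9 200/13 380/117 -1540/117 -2 1 S
final -2 2 W

n=0: pose=(-5,-1,W); sL=25, sR=5; mL=-45/2, mR=15/2; mL+mR=-15 → advance -1; mR−mL=30 → turn +1·90°
n=1: pose=(-4,-1,S); sL=200/17, sR=200; mL=1500/17, mR=-3300/17; mL+mR=-1800/17 → advance -1; mR−mL=-4800/17 → turn -1·90°
n=2: pose=(-4,0,W); sL=20, sR=4; mL=-18, mR=6; mL+mR=-12 → advance -1; mR−mL=24 → turn +1·90°
n=3: pose=(-3,0,S); sL=200/29, sR=40; mL=380/29, mR=-1060/29; mL+mR=-680/29 → advance -1; mR−mL=-1440/29 → turn -1·90°
n=4: pose=(-3,1,W); sL=25/2, sR=25/8; mL=-175/16, mR=25/8; mL+mR=-125/16 → advance -1; mR−mL=225/16 → turn +1·90°
n=5: pose=(-2,1,S); sL=40/9, sR=200/13; mL=380/117, mR=-1540/117; mL+mR=-1160/117 → advance -1; mR−mL=-640/39 → turn -1·90°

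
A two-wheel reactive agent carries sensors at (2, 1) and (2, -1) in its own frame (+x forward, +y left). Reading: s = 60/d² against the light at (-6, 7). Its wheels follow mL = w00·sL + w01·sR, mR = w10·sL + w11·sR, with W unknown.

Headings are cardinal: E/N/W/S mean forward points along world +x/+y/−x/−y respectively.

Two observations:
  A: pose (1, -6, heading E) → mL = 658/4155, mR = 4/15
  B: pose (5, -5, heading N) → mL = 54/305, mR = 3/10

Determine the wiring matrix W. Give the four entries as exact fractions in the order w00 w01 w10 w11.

obs A: pose=(1,-6,E) → sL=4/15, sR=60/277, mL=658/4155, mR=4/15
obs B: pose=(5,-5,N) → sL=3/10, sR=15/61, mL=54/305, mR=3/10
sensor matrix S = [[4/15, 60/277], [3/10, 15/61]]; det S = 10/16897
solve [mL_A; mL_B] = S·[w00; w01] and [mR_A; mR_B] = S·[w10; w11]:
  w00 = 1, w01 = -1/2, w10 = 1, w11 = 0

1 -1/2 1 0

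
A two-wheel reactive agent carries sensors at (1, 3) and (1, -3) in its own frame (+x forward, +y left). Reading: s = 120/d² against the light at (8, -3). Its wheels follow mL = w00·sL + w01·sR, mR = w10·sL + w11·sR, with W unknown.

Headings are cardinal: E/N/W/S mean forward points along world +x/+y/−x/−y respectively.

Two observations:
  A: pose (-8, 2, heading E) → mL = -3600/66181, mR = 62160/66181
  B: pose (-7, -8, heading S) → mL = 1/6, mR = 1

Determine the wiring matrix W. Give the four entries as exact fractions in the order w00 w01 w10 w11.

1/2 -1/2 1 1

obs A: pose=(-8,2,E) → sL=120/289, sR=120/229, mL=-3600/66181, mR=62160/66181
obs B: pose=(-7,-8,S) → sL=2/3, sR=1/3, mL=1/6, mR=1
sensor matrix S = [[120/289, 120/229], [2/3, 1/3]]; det S = -13960/66181
solve [mL_A; mL_B] = S·[w00; w01] and [mR_A; mR_B] = S·[w10; w11]:
  w00 = 1/2, w01 = -1/2, w10 = 1, w11 = 1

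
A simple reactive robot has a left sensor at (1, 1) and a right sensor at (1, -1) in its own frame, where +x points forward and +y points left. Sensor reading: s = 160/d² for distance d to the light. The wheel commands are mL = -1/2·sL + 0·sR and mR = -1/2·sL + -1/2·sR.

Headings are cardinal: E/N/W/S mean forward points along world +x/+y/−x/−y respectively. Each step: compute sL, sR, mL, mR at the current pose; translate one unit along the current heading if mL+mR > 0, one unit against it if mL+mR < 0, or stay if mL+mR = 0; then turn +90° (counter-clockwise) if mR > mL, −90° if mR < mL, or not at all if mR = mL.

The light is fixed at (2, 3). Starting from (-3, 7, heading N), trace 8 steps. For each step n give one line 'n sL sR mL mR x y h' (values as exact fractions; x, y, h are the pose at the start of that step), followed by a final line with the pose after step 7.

0 160/61 160/41 -80/61 -8160/2501 -3 7 N
1 5 8 -5/2 -13/2 -3 6 E
2 160/29 160/53 -80/29 -6560/1537 -4 6 S
3 80/29 80/37 -40/29 -2640/1073 -4 7 W
4 160/61 160/41 -80/61 -8160/2501 -3 7 N
5 5 8 -5/2 -13/2 -3 6 E
6 160/29 160/53 -80/29 -6560/1537 -4 6 S
7 80/29 80/37 -40/29 -2640/1073 -4 7 W
final -3 7 N

n=0: pose=(-3,7,N); sL=160/61, sR=160/41; mL=-80/61, mR=-8160/2501; mL+mR=-11440/2501 → advance -1; mR−mL=-80/41 → turn -1·90°
n=1: pose=(-3,6,E); sL=5, sR=8; mL=-5/2, mR=-13/2; mL+mR=-9 → advance -1; mR−mL=-4 → turn -1·90°
n=2: pose=(-4,6,S); sL=160/29, sR=160/53; mL=-80/29, mR=-6560/1537; mL+mR=-10800/1537 → advance -1; mR−mL=-80/53 → turn -1·90°
n=3: pose=(-4,7,W); sL=80/29, sR=80/37; mL=-40/29, mR=-2640/1073; mL+mR=-4120/1073 → advance -1; mR−mL=-40/37 → turn -1·90°
n=4: pose=(-3,7,N); sL=160/61, sR=160/41; mL=-80/61, mR=-8160/2501; mL+mR=-11440/2501 → advance -1; mR−mL=-80/41 → turn -1·90°
n=5: pose=(-3,6,E); sL=5, sR=8; mL=-5/2, mR=-13/2; mL+mR=-9 → advance -1; mR−mL=-4 → turn -1·90°
n=6: pose=(-4,6,S); sL=160/29, sR=160/53; mL=-80/29, mR=-6560/1537; mL+mR=-10800/1537 → advance -1; mR−mL=-80/53 → turn -1·90°
n=7: pose=(-4,7,W); sL=80/29, sR=80/37; mL=-40/29, mR=-2640/1073; mL+mR=-4120/1073 → advance -1; mR−mL=-40/37 → turn -1·90°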